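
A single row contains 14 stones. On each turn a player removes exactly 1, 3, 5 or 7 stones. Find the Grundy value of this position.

0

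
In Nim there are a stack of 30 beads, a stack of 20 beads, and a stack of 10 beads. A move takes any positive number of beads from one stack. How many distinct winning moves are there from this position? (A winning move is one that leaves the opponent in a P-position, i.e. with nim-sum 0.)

Compute the nim-sum pairwise:
30 XOR 20 = 10
10 XOR 10 = 0
The nim-sum is already 0, so every move leaves a nonzero nim-sum — there are no winning moves.

0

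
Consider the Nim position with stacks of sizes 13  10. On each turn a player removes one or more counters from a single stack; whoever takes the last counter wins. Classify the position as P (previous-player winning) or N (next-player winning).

Write each in binary and XOR column by column:
  1101  (13)
  1010  (10)
  ----
  0111  (7)
The nim-sum is 7 ≠ 0, so this is an N-position: the player to move can win.

N-position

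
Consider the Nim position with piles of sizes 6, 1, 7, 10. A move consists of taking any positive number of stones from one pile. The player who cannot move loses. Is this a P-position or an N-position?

In binary:
  0110  (6)
  0001  (1)
  0111  (7)
  1010  (10)
  ----
  1010  (10)
The nim-sum is 10 ≠ 0, so this is an N-position: the player to move can win.

N-position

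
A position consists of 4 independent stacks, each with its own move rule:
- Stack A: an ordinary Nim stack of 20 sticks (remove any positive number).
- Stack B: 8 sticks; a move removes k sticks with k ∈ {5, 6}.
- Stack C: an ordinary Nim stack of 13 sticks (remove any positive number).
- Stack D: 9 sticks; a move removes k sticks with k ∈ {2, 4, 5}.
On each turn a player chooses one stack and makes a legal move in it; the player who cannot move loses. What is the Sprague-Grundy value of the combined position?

25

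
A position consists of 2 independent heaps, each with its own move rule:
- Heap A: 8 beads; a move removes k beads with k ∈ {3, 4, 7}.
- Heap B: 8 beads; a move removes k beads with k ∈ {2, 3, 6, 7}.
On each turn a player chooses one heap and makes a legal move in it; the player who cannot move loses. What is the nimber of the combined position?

0

For heap A, compute g(0), g(1), … with moves {3, 4, 7}:
g(0) = mex{} = 0
g(1) = mex{} = 0
g(2) = mex{} = 0
g(3) = mex{0} = 1
g(4) = mex{0} = 1
g(5) = mex{0} = 1
g(6) = mex{0,1} = 2
g(7) = mex{0,1} = 2
g(8) = mex{0,1} = 2
So g(8) = 2.
Grundy values for heap B (subtraction set {2, 3, 6, 7}):
k:     0  1  2  3  4  5  6  7  8
g(k):  0  0  1  1  2  0  3  1  2
So g(8) = 2.
By the Sprague-Grundy theorem, the Grundy value of a sum of independent games is the XOR of the component values.
Combined value = 2 XOR 2 = 0.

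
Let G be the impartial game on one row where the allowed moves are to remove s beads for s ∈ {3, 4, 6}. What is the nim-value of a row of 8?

2

Grundy values for subtraction set {3, 4, 6}:
k:     0  1  2  3  4  5  6  7  8
g(k):  0  0  0  1  1  1  2  2  2
So g(8) = 2.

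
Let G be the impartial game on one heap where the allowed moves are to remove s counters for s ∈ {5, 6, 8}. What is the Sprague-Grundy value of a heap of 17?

0

Build the Grundy sequence with g(k) = mex{g(k−s) : s ∈ {5, 6, 8}, s ≤ k}:
k:     0  1  2  3  4  5  6  7  8  9 10 11 12 13 14 15 16 17
g(k):  0  0  0  0  0  1  1  1  1  1  2  2  2  0  0  0  0  0
So g(17) = 0.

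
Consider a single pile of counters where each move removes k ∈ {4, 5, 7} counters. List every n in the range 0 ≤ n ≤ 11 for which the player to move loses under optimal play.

0, 1, 2, 3, 11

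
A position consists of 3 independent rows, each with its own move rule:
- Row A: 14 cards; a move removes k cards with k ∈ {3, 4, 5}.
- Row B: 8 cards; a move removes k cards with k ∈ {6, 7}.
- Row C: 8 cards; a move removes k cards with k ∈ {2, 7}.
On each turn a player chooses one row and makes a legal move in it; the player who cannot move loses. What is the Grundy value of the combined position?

1

Build the Grundy sequence for row A with g(k) = mex{g(k−s) : s ∈ {3, 4, 5}, s ≤ k}:
k:     0  1  2  3  4  5  6  7  8  9 10 11 12 13 14
g(k):  0  0  0  1  1  1  2  2  0  0  0  1  1  1  2
So g(14) = 2.
Grundy values for row B (subtraction set {6, 7}):
g(0) = mex{} = 0
g(1) = mex{} = 0
g(2) = mex{} = 0
g(3) = mex{} = 0
g(4) = mex{} = 0
g(5) = mex{} = 0
g(6) = mex{0} = 1
g(7) = mex{0} = 1
g(8) = mex{0} = 1
So g(8) = 1.
Build the Grundy sequence for row C with g(k) = mex{g(k−s) : s ∈ {2, 7}, s ≤ k}:
k:     0  1  2  3  4  5  6  7  8
g(k):  0  0  1  1  0  0  1  1  2
So g(8) = 2.
The value of a disjunctive sum is the nim-sum of the parts.
Combined value = 2 XOR 1 XOR 2 = 1.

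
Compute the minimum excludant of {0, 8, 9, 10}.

0 is in the set but 1 is not, so the mex is 1.

1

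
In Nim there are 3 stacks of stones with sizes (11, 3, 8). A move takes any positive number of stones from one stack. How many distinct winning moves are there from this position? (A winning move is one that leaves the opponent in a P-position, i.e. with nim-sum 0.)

Compute the nim-sum pairwise:
11 XOR 3 = 8
8 XOR 8 = 0
The nim-sum is already 0, so every move leaves a nonzero nim-sum — there are no winning moves.

0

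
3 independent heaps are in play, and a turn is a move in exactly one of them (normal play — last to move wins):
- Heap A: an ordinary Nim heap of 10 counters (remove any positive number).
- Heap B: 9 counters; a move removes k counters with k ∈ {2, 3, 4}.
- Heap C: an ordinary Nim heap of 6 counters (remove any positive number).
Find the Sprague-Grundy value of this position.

Heap A is a plain Nim heap of size 10, so its Grundy value is 10.
Grundy values for heap B (subtraction set {2, 3, 4}):
k:     0  1  2  3  4  5  6  7  8  9
g(k):  0  0  1  1  2  2  0  0  1  1
So g(9) = 1.
Heap C is a plain Nim heap of size 6, so its Grundy value is 6.
By the Sprague-Grundy theorem, the Grundy value of a sum of independent games is the XOR of the component values.
Combined value = 10 XOR 1 XOR 6 = 13.

13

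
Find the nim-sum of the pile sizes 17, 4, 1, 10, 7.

25

Compute the nim-sum pairwise:
17 ^ 4 = 21
21 ^ 1 = 20
20 ^ 10 = 30
30 ^ 7 = 25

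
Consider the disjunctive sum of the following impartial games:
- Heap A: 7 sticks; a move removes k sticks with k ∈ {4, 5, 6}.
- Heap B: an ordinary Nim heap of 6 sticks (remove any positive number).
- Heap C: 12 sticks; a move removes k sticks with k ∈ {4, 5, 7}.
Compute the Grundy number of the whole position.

For heap A, compute g(0), g(1), … with moves {4, 5, 6}:
k:     0  1  2  3  4  5  6  7
g(k):  0  0  0  0  1  1  1  1
So g(7) = 1.
Heap B is a plain Nim heap of size 6, so its Grundy value is 6.
Grundy values for heap C (subtraction set {4, 5, 7}):
g(0) = mex{} = 0
g(1) = mex{} = 0
g(2) = mex{} = 0
g(3) = mex{} = 0
g(4) = mex{0} = 1
g(5) = mex{0} = 1
g(6) = mex{0} = 1
g(7) = mex{0} = 1
g(8) = mex{0,1} = 2
g(9) = mex{0,1} = 2
g(10) = mex{0,1} = 2
g(11) = mex{1} = 0
g(12) = mex{1,2} = 0
So g(12) = 0.
The value of a disjunctive sum is the nim-sum of the parts.
Combined value = 1 ⊕ 6 ⊕ 0 = 7.

7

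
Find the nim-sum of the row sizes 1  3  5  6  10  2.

9

Nim-sum: 1 ^ 3 ^ 5 ^ 6 ^ 10 ^ 2 = 9.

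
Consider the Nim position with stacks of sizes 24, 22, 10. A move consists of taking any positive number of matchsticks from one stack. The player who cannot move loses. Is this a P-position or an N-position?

N-position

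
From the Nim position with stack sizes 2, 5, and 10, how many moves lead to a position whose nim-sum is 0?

1

Compute the nim-sum pairwise:
2 ^ 5 = 7
7 ^ 10 = 13
The overall nim-sum is X = 13. A stack of size p has a winning move iff p XOR X < p (reduce it to p XOR X).
  2: 2 XOR 13 = 15 ≥ 2 — no move.
  5: 5 XOR 13 = 8 ≥ 5 — no move.
  10: 10 XOR 13 = 7 < 10 — winning move (to 7).
That gives 1 winning move.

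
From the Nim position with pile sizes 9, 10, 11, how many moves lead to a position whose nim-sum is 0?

3

Nim-sum: 9 ^ 10 ^ 11 = 8.
The overall nim-sum is X = 8. A pile of size p has a winning move iff p XOR X < p (reduce it to p XOR X).
  9: 9 XOR 8 = 1 < 9 — winning move (to 1).
  10: 10 XOR 8 = 2 < 10 — winning move (to 2).
  11: 11 XOR 8 = 3 < 11 — winning move (to 3).
That gives 3 winning moves.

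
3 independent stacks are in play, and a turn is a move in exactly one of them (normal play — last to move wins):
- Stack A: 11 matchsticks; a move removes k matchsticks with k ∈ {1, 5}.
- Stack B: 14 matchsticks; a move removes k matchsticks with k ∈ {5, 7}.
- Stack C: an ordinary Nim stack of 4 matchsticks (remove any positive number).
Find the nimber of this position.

Build the Grundy sequence for stack A with g(k) = mex{g(k−s) : s ∈ {1, 5}, s ≤ k}:
k:     0  1  2  3  4  5  6  7  8  9 10 11
g(k):  0  1  0  1  0  1  0  1  0  1  0  1
So g(11) = 1.
Grundy values for stack B (subtraction set {5, 7}):
k:     0  1  2  3  4  5  6  7  8  9 10 11 12 13 14
g(k):  0  0  0  0  0  1  1  1  1  1  2  2  0  0  0
So g(14) = 0.
Stack C is a plain Nim stack of size 4, so its Grundy value is 4.
By the Sprague-Grundy theorem, the Grundy value of a sum of independent games is the XOR of the component values.
Combined value = 1 ⊕ 0 ⊕ 4 = 5.

5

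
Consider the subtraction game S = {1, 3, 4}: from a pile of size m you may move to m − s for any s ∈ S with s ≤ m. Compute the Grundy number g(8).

1

Grundy values for subtraction set {1, 3, 4}:
k:     0  1  2  3  4  5  6  7  8
g(k):  0  1  0  1  2  3  2  0  1
So g(8) = 1.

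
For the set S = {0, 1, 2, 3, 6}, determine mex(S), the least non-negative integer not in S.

4

The values 0, 1, 2, 3 are all present; 4 is the first non-negative integer missing from the set.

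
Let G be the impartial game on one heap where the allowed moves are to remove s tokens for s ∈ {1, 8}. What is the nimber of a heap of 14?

Build the Grundy sequence with g(k) = mex{g(k−s) : s ∈ {1, 8}, s ≤ k}:
g(0) = mex{} = 0
g(1) = mex{0} = 1
g(2) = mex{1} = 0
g(3) = mex{0} = 1
g(4) = mex{1} = 0
g(5) = mex{0} = 1
g(6) = mex{1} = 0
g(7) = mex{0} = 1
g(8) = mex{0,1} = 2
g(9) = mex{1,2} = 0
g(10) = mex{0} = 1
g(11) = mex{1} = 0
g(12) = mex{0} = 1
g(13) = mex{1} = 0
g(14) = mex{0} = 1
So g(14) = 1.

1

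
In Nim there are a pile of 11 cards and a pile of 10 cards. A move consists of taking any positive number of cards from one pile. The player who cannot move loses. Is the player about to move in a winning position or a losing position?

Winning position

Nim-sum: 11 ⊕ 10 = 1.
The nim-sum is 1 ≠ 0, so this is an N-position: the player to move can win.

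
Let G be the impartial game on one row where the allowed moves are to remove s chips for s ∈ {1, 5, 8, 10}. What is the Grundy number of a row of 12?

2

Build the Grundy sequence with g(k) = mex{g(k−s) : s ∈ {1, 5, 8, 10}, s ≤ k}:
k:     0  1  2  3  4  5  6  7  8  9 10 11 12
g(k):  0  1  0  1  0  1  0  1  2  3  2  3  2
So g(12) = 2.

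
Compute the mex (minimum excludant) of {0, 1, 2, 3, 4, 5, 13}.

6

The values 0, 1, 2, 3, 4, 5 are all present; 6 is the first non-negative integer missing from the set.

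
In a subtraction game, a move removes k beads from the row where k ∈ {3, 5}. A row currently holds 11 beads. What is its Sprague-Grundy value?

Grundy values for subtraction set {3, 5}:
k:     0  1  2  3  4  5  6  7  8  9 10 11
g(k):  0  0  0  1  1  1  2  2  0  0  0  1
So g(11) = 1.

1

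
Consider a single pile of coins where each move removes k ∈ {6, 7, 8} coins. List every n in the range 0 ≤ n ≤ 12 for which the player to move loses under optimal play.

0, 1, 2, 3, 4, 5

Build the Grundy sequence with g(k) = mex{g(k−s) : s ∈ {6, 7, 8}, s ≤ k}:
k:     0  1  2  3  4  5  6  7  8  9 10 11 12
g(k):  0  0  0  0  0  0  1  1  1  1  1  1  2
The P-positions (g = 0) in 0..12 are 0, 1, 2, 3, 4, 5.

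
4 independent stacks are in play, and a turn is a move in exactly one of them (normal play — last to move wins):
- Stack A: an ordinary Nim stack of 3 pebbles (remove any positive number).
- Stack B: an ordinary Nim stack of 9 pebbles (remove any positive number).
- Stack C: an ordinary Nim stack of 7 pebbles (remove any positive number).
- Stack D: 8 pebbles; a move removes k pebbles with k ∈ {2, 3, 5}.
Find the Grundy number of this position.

13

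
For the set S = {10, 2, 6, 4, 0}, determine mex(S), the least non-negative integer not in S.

1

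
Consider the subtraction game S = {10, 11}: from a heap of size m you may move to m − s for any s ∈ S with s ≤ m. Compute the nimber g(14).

1

Build the Grundy sequence with g(k) = mex{g(k−s) : s ∈ {10, 11}, s ≤ k}:
k:     0  1  2  3  4  5  6  7  8  9 10 11 12 13 14
g(k):  0  0  0  0  0  0  0  0  0  0  1  1  1  1  1
So g(14) = 1.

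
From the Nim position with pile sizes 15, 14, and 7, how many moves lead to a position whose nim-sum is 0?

Bitwise XOR of the heap sizes:
  1111  (15)
  1110  (14)
  0111  (7)
  ----
  0110  (6)
The overall nim-sum is X = 6. A pile of size p has a winning move iff p XOR X < p (reduce it to p XOR X).
  15: 15 XOR 6 = 9 < 15 — winning move (to 9).
  14: 14 XOR 6 = 8 < 14 — winning move (to 8).
  7: 7 XOR 6 = 1 < 7 — winning move (to 1).
That gives 3 winning moves.

3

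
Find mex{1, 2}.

0 is not in the set, so the mex is 0.

0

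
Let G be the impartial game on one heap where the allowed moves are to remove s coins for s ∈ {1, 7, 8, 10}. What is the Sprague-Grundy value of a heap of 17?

0

Grundy values for subtraction set {1, 7, 8, 10}:
k:     0  1  2  3  4  5  6  7  8  9 10 11 12 13 14 15 16 17
g(k):  0  1  0  1  0  1  0  1  2  3  2  3  2  3  2  0  1  0
So g(17) = 0.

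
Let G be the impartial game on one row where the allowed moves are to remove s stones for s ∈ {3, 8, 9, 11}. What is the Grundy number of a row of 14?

Compute g(0), g(1), … for moves {3, 8, 9, 11}:
g(0) = mex{} = 0
g(1) = mex{} = 0
g(2) = mex{} = 0
g(3) = mex{0} = 1
g(4) = mex{0} = 1
g(5) = mex{0} = 1
g(6) = mex{1} = 0
g(7) = mex{1} = 0
g(8) = mex{0,1} = 2
g(9) = mex{0} = 1
g(10) = mex{0} = 1
g(11) = mex{0,1,2} = 3
g(12) = mex{0,1} = 2
g(13) = mex{0,1} = 2
g(14) = mex{0,1,3} = 2
So g(14) = 2.

2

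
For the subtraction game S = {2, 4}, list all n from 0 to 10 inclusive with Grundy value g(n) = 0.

Grundy values for subtraction set {2, 4}:
k:     0  1  2  3  4  5  6  7  8  9 10
g(k):  0  0  1  1  2  2  0  0  1  1  2
The P-positions (g = 0) in 0..10 are 0, 1, 6, 7.

0, 1, 6, 7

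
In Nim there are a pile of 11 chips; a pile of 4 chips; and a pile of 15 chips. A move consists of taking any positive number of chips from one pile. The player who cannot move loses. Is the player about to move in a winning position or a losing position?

Compute the nim-sum pairwise:
11 XOR 4 = 15
15 XOR 15 = 0
The nim-sum is 0, so this is a P-position: the player to move is in a losing position under optimal play.

Losing position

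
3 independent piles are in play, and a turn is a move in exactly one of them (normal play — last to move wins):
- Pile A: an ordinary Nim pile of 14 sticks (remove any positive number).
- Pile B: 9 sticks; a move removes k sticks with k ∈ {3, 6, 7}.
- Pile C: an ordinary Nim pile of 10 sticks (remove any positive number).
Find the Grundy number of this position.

Pile A is a plain Nim pile of size 14, so its Grundy value is 14.
Build the Grundy sequence for pile B with g(k) = mex{g(k−s) : s ∈ {3, 6, 7}, s ≤ k}:
k:     0  1  2  3  4  5  6  7  8  9
g(k):  0  0  0  1  1  1  2  2  2  3
So g(9) = 3.
Pile C is a plain Nim pile of size 10, so its Grundy value is 10.
By the Sprague-Grundy theorem, the Grundy value of a sum of independent games is the XOR of the component values.
Combined value = 14 XOR 3 XOR 10 = 7.

7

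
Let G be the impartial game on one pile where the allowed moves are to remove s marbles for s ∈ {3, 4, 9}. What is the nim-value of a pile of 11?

Grundy values for subtraction set {3, 4, 9}:
g(0) = mex{} = 0
g(1) = mex{} = 0
g(2) = mex{} = 0
g(3) = mex{0} = 1
g(4) = mex{0} = 1
g(5) = mex{0} = 1
g(6) = mex{0,1} = 2
g(7) = mex{1} = 0
g(8) = mex{1} = 0
g(9) = mex{0,1,2} = 3
g(10) = mex{0,2} = 1
g(11) = mex{0} = 1
So g(11) = 1.

1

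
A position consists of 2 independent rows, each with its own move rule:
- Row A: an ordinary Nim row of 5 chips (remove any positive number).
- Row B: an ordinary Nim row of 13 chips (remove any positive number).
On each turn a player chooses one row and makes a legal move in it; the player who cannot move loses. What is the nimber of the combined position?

Row A is a plain Nim row of size 5, so its Grundy value is 5.
Row B is a plain Nim row of size 13, so its Grundy value is 13.
The value of a disjunctive sum is the nim-sum of the parts.
Combined value = 5 XOR 13 = 8.

8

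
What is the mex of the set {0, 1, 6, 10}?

The values 0, 1 are all present; 2 is the first non-negative integer missing from the set.

2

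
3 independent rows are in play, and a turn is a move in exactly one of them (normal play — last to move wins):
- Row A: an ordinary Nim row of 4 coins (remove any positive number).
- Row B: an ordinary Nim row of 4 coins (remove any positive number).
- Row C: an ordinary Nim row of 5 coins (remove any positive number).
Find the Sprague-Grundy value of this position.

5

Row A is a plain Nim row of size 4, so its Grundy value is 4.
Row B is a plain Nim row of size 4, so its Grundy value is 4.
Row C is a plain Nim row of size 5, so its Grundy value is 5.
The value of a disjunctive sum is the nim-sum of the parts.
Combined value = 4 XOR 4 XOR 5 = 5.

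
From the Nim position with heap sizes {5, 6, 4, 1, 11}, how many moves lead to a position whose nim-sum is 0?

Nim-sum: 5 ^ 6 ^ 4 ^ 1 ^ 11 = 13.
The overall nim-sum is X = 13. A heap of size p has a winning move iff p XOR X < p (reduce it to p XOR X).
  5: 5 XOR 13 = 8 ≥ 5 — no move.
  6: 6 XOR 13 = 11 ≥ 6 — no move.
  4: 4 XOR 13 = 9 ≥ 4 — no move.
  1: 1 XOR 13 = 12 ≥ 1 — no move.
  11: 11 XOR 13 = 6 < 11 — winning move (to 6).
That gives 1 winning move.

1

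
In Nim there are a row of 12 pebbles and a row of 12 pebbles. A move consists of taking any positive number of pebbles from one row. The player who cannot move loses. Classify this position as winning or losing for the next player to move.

Bitwise XOR of the heap sizes:
  1100  (12)
  1100  (12)
  ----
  0000  (0)
The nim-sum is 0, so this is a P-position: the player to move is in a losing position under optimal play.

Losing position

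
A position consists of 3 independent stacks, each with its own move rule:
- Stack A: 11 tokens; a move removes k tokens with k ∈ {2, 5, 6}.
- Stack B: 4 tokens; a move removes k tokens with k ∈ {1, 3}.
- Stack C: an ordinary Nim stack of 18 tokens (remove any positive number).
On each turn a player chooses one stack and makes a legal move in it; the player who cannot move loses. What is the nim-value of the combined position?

For stack A, compute g(0), g(1), … with moves {2, 5, 6}:
g(0) = mex{} = 0
g(1) = mex{} = 0
g(2) = mex{0} = 1
g(3) = mex{0} = 1
g(4) = mex{1} = 0
g(5) = mex{0,1} = 2
g(6) = mex{0} = 1
g(7) = mex{0,1,2} = 3
g(8) = mex{1} = 0
g(9) = mex{0,1,3} = 2
g(10) = mex{0,2} = 1
g(11) = mex{1,2} = 0
So g(11) = 0.
For stack B, compute g(0), g(1), … with moves {1, 3}:
g(0) = mex{} = 0
g(1) = mex{0} = 1
g(2) = mex{1} = 0
g(3) = mex{0} = 1
g(4) = mex{1} = 0
So g(4) = 0.
Stack C is a plain Nim stack of size 18, so its Grundy value is 18.
The value of a disjunctive sum is the nim-sum of the parts.
Combined value = 0 ⊕ 0 ⊕ 18 = 18.

18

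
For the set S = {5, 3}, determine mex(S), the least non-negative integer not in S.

0

0 is not in the set, so the mex is 0.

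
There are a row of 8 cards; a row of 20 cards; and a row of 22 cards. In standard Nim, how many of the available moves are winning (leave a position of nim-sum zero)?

1

Nim-sum: 8 XOR 20 XOR 22 = 10.
The overall nim-sum is X = 10. A row of size p has a winning move iff p XOR X < p (reduce it to p XOR X).
  8: 8 XOR 10 = 2 < 8 — winning move (to 2).
  20: 20 XOR 10 = 30 ≥ 20 — no move.
  22: 22 XOR 10 = 28 ≥ 22 — no move.
That gives 1 winning move.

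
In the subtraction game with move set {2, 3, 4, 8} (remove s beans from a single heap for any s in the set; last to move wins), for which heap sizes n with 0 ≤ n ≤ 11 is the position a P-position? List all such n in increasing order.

Compute g(0), g(1), … for moves {2, 3, 4, 8}:
g(0) = mex{} = 0
g(1) = mex{} = 0
g(2) = mex{0} = 1
g(3) = mex{0} = 1
g(4) = mex{0,1} = 2
g(5) = mex{0,1} = 2
g(6) = mex{1,2} = 0
g(7) = mex{1,2} = 0
g(8) = mex{0,2} = 1
g(9) = mex{0,2} = 1
g(10) = mex{0,1} = 2
g(11) = mex{0,1} = 2
The P-positions (g = 0) in 0..11 are 0, 1, 6, 7.

0, 1, 6, 7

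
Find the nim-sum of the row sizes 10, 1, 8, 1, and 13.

15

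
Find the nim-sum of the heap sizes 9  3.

Compute the nim-sum pairwise:
9 XOR 3 = 10

10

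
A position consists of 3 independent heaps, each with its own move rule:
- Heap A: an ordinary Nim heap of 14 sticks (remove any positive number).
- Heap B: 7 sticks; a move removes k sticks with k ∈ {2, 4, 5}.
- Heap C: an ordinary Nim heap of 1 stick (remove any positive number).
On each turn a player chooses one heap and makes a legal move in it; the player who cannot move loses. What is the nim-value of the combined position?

15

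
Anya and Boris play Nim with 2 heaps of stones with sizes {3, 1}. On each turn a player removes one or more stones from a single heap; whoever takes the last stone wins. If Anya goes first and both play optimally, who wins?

Nim-sum: 3 XOR 1 = 2.
The nim-sum is 2 ≠ 0, so this is an N-position: the player to move can win; Anya has a winning move.

Anya wins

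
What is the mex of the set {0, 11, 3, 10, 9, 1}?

2

The values 0, 1 are all present; 2 is the first non-negative integer missing from the set.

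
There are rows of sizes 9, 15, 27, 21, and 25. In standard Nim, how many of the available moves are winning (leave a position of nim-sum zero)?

Compute the nim-sum pairwise:
9 ^ 15 = 6
6 ^ 27 = 29
29 ^ 21 = 8
8 ^ 25 = 17
The overall nim-sum is X = 17. A row of size p has a winning move iff p XOR X < p (reduce it to p XOR X).
  9: 9 XOR 17 = 24 ≥ 9 — no move.
  15: 15 XOR 17 = 30 ≥ 15 — no move.
  27: 27 XOR 17 = 10 < 27 — winning move (to 10).
  21: 21 XOR 17 = 4 < 21 — winning move (to 4).
  25: 25 XOR 17 = 8 < 25 — winning move (to 8).
That gives 3 winning moves.

3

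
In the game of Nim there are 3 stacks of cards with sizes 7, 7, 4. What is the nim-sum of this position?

Compute the nim-sum pairwise:
7 XOR 7 = 0
0 XOR 4 = 4

4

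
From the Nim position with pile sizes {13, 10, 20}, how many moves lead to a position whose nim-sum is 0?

1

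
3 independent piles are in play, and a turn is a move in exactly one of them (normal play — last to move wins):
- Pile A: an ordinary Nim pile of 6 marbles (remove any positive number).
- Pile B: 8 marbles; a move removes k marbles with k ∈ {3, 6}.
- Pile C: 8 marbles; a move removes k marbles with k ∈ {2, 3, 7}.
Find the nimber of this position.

Pile A is a plain Nim pile of size 6, so its Grundy value is 6.
Grundy values for pile B (subtraction set {3, 6}):
k:     0  1  2  3  4  5  6  7  8
g(k):  0  0  0  1  1  1  2  2  2
So g(8) = 2.
For pile C, compute g(0), g(1), … with moves {2, 3, 7}:
g(0) = mex{} = 0
g(1) = mex{} = 0
g(2) = mex{0} = 1
g(3) = mex{0} = 1
g(4) = mex{0,1} = 2
g(5) = mex{1} = 0
g(6) = mex{1,2} = 0
g(7) = mex{0,2} = 1
g(8) = mex{0} = 1
So g(8) = 1.
The value of a disjunctive sum is the nim-sum of the parts.
Combined value = 6 ⊕ 2 ⊕ 1 = 5.

5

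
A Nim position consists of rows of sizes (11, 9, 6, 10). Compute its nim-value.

Nim-sum: 11 ^ 9 ^ 6 ^ 10 = 14.

14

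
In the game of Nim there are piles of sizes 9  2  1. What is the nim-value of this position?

10

Nim-sum: 9 ^ 2 ^ 1 = 10.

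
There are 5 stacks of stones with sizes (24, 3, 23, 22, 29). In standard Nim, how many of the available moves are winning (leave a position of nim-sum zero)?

Write each in binary and XOR column by column:
  11000  (24)
  00011  (3)
  10111  (23)
  10110  (22)
  11101  (29)
  -----
  00111  (7)
The overall nim-sum is X = 7. A stack of size p has a winning move iff p XOR X < p (reduce it to p XOR X).
  24: 24 XOR 7 = 31 ≥ 24 — no move.
  3: 3 XOR 7 = 4 ≥ 3 — no move.
  23: 23 XOR 7 = 16 < 23 — winning move (to 16).
  22: 22 XOR 7 = 17 < 22 — winning move (to 17).
  29: 29 XOR 7 = 26 < 29 — winning move (to 26).
That gives 3 winning moves.

3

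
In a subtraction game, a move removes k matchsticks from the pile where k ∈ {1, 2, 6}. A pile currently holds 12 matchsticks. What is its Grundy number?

2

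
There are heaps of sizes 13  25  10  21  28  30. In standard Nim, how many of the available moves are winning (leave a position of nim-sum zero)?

In binary:
  01101  (13)
  11001  (25)
  01010  (10)
  10101  (21)
  11100  (28)
  11110  (30)
  -----
  01001  (9)
The overall nim-sum is X = 9. A heap of size p has a winning move iff p XOR X < p (reduce it to p XOR X).
  13: 13 XOR 9 = 4 < 13 — winning move (to 4).
  25: 25 XOR 9 = 16 < 25 — winning move (to 16).
  10: 10 XOR 9 = 3 < 10 — winning move (to 3).
  21: 21 XOR 9 = 28 ≥ 21 — no move.
  28: 28 XOR 9 = 21 < 28 — winning move (to 21).
  30: 30 XOR 9 = 23 < 30 — winning move (to 23).
That gives 5 winning moves.

5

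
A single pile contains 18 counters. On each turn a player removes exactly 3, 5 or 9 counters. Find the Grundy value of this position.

Build the Grundy sequence with g(k) = mex{g(k−s) : s ∈ {3, 5, 9}, s ≤ k}:
k:     0  1  2  3  4  5  6  7  8  9 10 11 12 13 14 15 16 17 18
g(k):  0  0  0  1  1  1  2  2  0  3  3  1  0  2  0  1  0  1  0
So g(18) = 0.

0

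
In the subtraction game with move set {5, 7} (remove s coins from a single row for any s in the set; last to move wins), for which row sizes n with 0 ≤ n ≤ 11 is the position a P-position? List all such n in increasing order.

0, 1, 2, 3, 4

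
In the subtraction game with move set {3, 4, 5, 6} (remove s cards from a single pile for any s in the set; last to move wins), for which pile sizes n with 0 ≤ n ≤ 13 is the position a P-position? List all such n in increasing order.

0, 1, 2, 9, 10, 11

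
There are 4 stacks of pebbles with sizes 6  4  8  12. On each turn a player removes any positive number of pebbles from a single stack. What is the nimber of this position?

Compute the nim-sum pairwise:
6 ⊕ 4 = 2
2 ⊕ 8 = 10
10 ⊕ 12 = 6

6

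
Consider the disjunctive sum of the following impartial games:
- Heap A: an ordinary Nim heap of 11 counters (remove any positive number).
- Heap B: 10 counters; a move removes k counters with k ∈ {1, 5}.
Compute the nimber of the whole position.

11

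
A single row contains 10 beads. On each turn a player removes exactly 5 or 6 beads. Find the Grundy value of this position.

2

Compute g(0), g(1), … for moves {5, 6}:
k:     0  1  2  3  4  5  6  7  8  9 10
g(k):  0  0  0  0  0  1  1  1  1  1  2
So g(10) = 2.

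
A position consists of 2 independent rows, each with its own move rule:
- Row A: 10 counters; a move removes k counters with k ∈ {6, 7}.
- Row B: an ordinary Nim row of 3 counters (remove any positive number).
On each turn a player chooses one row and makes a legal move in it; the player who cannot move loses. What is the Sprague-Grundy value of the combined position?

Build the Grundy sequence for row A with g(k) = mex{g(k−s) : s ∈ {6, 7}, s ≤ k}:
k:     0  1  2  3  4  5  6  7  8  9 10
g(k):  0  0  0  0  0  0  1  1  1  1  1
So g(10) = 1.
Row B is a plain Nim row of size 3, so its Grundy value is 3.
By the Sprague-Grundy theorem, the Grundy value of a sum of independent games is the XOR of the component values.
Combined value = 1 ⊕ 3 = 2.

2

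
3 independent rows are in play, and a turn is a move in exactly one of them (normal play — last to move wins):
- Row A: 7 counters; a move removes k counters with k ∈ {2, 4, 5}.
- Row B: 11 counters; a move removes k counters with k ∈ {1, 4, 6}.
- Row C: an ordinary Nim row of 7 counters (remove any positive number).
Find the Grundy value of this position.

For row A, compute g(0), g(1), … with moves {2, 4, 5}:
g(0) = mex{} = 0
g(1) = mex{} = 0
g(2) = mex{0} = 1
g(3) = mex{0} = 1
g(4) = mex{0,1} = 2
g(5) = mex{0,1} = 2
g(6) = mex{0,1,2} = 3
g(7) = mex{1,2} = 0
So g(7) = 0.
Build the Grundy sequence for row B with g(k) = mex{g(k−s) : s ∈ {1, 4, 6}, s ≤ k}:
g(0) = mex{} = 0
g(1) = mex{0} = 1
g(2) = mex{1} = 0
g(3) = mex{0} = 1
g(4) = mex{0,1} = 2
g(5) = mex{1,2} = 0
g(6) = mex{0} = 1
g(7) = mex{1} = 0
g(8) = mex{0,2} = 1
g(9) = mex{0,1} = 2
g(10) = mex{1,2} = 0
g(11) = mex{0} = 1
So g(11) = 1.
Row C is a plain Nim row of size 7, so its Grundy value is 7.
By the Sprague-Grundy theorem, the Grundy value of a sum of independent games is the XOR of the component values.
Combined value = 0 XOR 1 XOR 7 = 6.

6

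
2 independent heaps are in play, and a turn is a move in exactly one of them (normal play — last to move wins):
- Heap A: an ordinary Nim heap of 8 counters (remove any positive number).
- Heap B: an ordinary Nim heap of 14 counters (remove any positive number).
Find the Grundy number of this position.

Heap A is a plain Nim heap of size 8, so its Grundy value is 8.
Heap B is a plain Nim heap of size 14, so its Grundy value is 14.
The value of a disjunctive sum is the nim-sum of the parts.
Combined value = 8 XOR 14 = 6.

6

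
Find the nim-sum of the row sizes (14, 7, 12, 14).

11

Bitwise XOR of the heap sizes:
  1110  (14)
  0111  (7)
  1100  (12)
  1110  (14)
  ----
  1011  (11)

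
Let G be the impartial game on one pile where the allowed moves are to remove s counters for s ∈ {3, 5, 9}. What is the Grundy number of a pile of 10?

3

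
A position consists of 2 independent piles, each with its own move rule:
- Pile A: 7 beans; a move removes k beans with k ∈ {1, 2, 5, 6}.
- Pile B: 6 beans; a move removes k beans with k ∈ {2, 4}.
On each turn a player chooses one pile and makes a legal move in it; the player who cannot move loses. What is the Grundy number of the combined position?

0

For pile A, compute g(0), g(1), … with moves {1, 2, 5, 6}:
g(0) = mex{} = 0
g(1) = mex{0} = 1
g(2) = mex{0,1} = 2
g(3) = mex{1,2} = 0
g(4) = mex{0,2} = 1
g(5) = mex{0,1} = 2
g(6) = mex{0,1,2} = 3
g(7) = mex{1,2,3} = 0
So g(7) = 0.
Grundy values for pile B (subtraction set {2, 4}):
g(0) = mex{} = 0
g(1) = mex{} = 0
g(2) = mex{0} = 1
g(3) = mex{0} = 1
g(4) = mex{0,1} = 2
g(5) = mex{0,1} = 2
g(6) = mex{1,2} = 0
So g(6) = 0.
The value of a disjunctive sum is the nim-sum of the parts.
Combined value = 0 ⊕ 0 = 0.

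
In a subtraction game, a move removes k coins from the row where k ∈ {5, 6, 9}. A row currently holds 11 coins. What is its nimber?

Build the Grundy sequence with g(k) = mex{g(k−s) : s ∈ {5, 6, 9}, s ≤ k}:
k:     0  1  2  3  4  5  6  7  8  9 10 11
g(k):  0  0  0  0  0  1  1  1  1  1  2  2
So g(11) = 2.

2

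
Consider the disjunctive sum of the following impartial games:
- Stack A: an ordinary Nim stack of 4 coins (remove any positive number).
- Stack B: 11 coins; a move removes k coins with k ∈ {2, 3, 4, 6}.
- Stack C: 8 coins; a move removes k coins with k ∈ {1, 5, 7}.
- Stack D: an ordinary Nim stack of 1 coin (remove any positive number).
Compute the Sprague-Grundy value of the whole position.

Stack A is a plain Nim stack of size 4, so its Grundy value is 4.
Grundy values for stack B (subtraction set {2, 3, 4, 6}):
k:     0  1  2  3  4  5  6  7  8  9 10 11
g(k):  0  0  1  1  2  2  3  3  0  0  1  1
So g(11) = 1.
Grundy values for stack C (subtraction set {1, 5, 7}):
g(0) = mex{} = 0
g(1) = mex{0} = 1
g(2) = mex{1} = 0
g(3) = mex{0} = 1
g(4) = mex{1} = 0
g(5) = mex{0} = 1
g(6) = mex{1} = 0
g(7) = mex{0} = 1
g(8) = mex{1} = 0
So g(8) = 0.
Stack D is a plain Nim stack of size 1, so its Grundy value is 1.
By the Sprague-Grundy theorem, the Grundy value of a sum of independent games is the XOR of the component values.
Combined value = 4 XOR 1 XOR 0 XOR 1 = 4.

4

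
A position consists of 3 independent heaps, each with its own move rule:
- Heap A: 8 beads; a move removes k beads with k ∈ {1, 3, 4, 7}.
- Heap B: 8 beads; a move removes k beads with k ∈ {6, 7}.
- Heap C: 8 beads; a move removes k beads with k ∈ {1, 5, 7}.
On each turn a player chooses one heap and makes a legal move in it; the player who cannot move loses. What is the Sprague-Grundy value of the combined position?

1

Build the Grundy sequence for heap A with g(k) = mex{g(k−s) : s ∈ {1, 3, 4, 7}, s ≤ k}:
k:     0  1  2  3  4  5  6  7  8
g(k):  0  1  0  1  2  3  2  3  0
So g(8) = 0.
For heap B, compute g(0), g(1), … with moves {6, 7}:
k:     0  1  2  3  4  5  6  7  8
g(k):  0  0  0  0  0  0  1  1  1
So g(8) = 1.
For heap C, compute g(0), g(1), … with moves {1, 5, 7}:
k:     0  1  2  3  4  5  6  7  8
g(k):  0  1  0  1  0  1  0  1  0
So g(8) = 0.
By the Sprague-Grundy theorem, the Grundy value of a sum of independent games is the XOR of the component values.
Combined value = 0 XOR 1 XOR 0 = 1.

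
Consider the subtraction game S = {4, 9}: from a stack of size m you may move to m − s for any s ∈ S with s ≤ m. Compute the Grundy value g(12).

Grundy values for subtraction set {4, 9}:
k:     0  1  2  3  4  5  6  7  8  9 10 11 12
g(k):  0  0  0  0  1  1  1  1  0  2  2  2  1
So g(12) = 1.

1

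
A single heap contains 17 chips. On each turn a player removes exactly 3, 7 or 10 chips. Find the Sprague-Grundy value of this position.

1

Compute g(0), g(1), … for moves {3, 7, 10}:
k:     0  1  2  3  4  5  6  7  8  9 10 11 12 13 14 15 16 17
g(k):  0  0  0  1  1  1  0  2  2  1  3  3  2  2  0  0  3  1
So g(17) = 1.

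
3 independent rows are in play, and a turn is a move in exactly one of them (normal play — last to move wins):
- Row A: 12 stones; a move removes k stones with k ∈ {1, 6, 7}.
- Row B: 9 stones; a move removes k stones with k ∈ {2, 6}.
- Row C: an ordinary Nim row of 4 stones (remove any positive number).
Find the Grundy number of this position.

4

Build the Grundy sequence for row A with g(k) = mex{g(k−s) : s ∈ {1, 6, 7}, s ≤ k}:
k:     0  1  2  3  4  5  6  7  8  9 10 11 12
g(k):  0  1  0  1  0  1  2  3  2  3  2  3  0
So g(12) = 0.
Build the Grundy sequence for row B with g(k) = mex{g(k−s) : s ∈ {2, 6}, s ≤ k}:
g(0) = mex{} = 0
g(1) = mex{} = 0
g(2) = mex{0} = 1
g(3) = mex{0} = 1
g(4) = mex{1} = 0
g(5) = mex{1} = 0
g(6) = mex{0} = 1
g(7) = mex{0} = 1
g(8) = mex{1} = 0
g(9) = mex{1} = 0
So g(9) = 0.
Row C is a plain Nim row of size 4, so its Grundy value is 4.
The value of a disjunctive sum is the nim-sum of the parts.
Combined value = 0 XOR 0 XOR 4 = 4.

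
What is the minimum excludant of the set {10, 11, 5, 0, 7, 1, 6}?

2

The values 0, 1 are all present; 2 is the first non-negative integer missing from the set.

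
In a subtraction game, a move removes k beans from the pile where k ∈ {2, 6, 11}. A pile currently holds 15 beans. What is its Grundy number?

1

Build the Grundy sequence with g(k) = mex{g(k−s) : s ∈ {2, 6, 11}, s ≤ k}:
k:     0  1  2  3  4  5  6  7  8  9 10 11 12 13 14 15
g(k):  0  0  1  1  0  0  1  1  0  0  1  1  2  0  3  1
So g(15) = 1.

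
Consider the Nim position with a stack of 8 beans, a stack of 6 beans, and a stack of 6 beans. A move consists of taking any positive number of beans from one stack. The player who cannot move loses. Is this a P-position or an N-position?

N-position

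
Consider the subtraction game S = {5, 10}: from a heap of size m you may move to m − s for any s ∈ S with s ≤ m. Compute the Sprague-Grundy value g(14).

2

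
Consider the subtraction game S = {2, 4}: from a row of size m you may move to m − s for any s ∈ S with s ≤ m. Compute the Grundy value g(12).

0

Build the Grundy sequence with g(k) = mex{g(k−s) : s ∈ {2, 4}, s ≤ k}:
g(0) = mex{} = 0
g(1) = mex{} = 0
g(2) = mex{0} = 1
g(3) = mex{0} = 1
g(4) = mex{0,1} = 2
g(5) = mex{0,1} = 2
g(6) = mex{1,2} = 0
g(7) = mex{1,2} = 0
g(8) = mex{0,2} = 1
g(9) = mex{0,2} = 1
g(10) = mex{0,1} = 2
g(11) = mex{0,1} = 2
g(12) = mex{1,2} = 0
So g(12) = 0.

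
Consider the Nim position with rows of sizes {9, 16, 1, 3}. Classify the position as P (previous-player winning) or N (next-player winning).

N-position

Compute the nim-sum pairwise:
9 XOR 16 = 25
25 XOR 1 = 24
24 XOR 3 = 27
The nim-sum is 27 ≠ 0, so this is an N-position: the player to move can win.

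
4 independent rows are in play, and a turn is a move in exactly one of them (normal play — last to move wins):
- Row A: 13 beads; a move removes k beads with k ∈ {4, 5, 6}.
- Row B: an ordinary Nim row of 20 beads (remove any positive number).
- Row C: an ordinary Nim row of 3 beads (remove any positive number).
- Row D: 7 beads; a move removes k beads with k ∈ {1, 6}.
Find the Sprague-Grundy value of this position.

For row A, compute g(0), g(1), … with moves {4, 5, 6}:
k:     0  1  2  3  4  5  6  7  8  9 10 11 12 13
g(k):  0  0  0  0  1  1  1  1  2  2  0  0  0  0
So g(13) = 0.
Row B is a plain Nim row of size 20, so its Grundy value is 20.
Row C is a plain Nim row of size 3, so its Grundy value is 3.
For row D, compute g(0), g(1), … with moves {1, 6}:
g(0) = mex{} = 0
g(1) = mex{0} = 1
g(2) = mex{1} = 0
g(3) = mex{0} = 1
g(4) = mex{1} = 0
g(5) = mex{0} = 1
g(6) = mex{0,1} = 2
g(7) = mex{1,2} = 0
So g(7) = 0.
The value of a disjunctive sum is the nim-sum of the parts.
Combined value = 0 XOR 20 XOR 3 XOR 0 = 23.

23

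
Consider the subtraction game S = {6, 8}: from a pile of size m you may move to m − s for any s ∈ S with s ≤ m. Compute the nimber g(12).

2

Compute g(0), g(1), … for moves {6, 8}:
g(0) = mex{} = 0
g(1) = mex{} = 0
g(2) = mex{} = 0
g(3) = mex{} = 0
g(4) = mex{} = 0
g(5) = mex{} = 0
g(6) = mex{0} = 1
g(7) = mex{0} = 1
g(8) = mex{0} = 1
g(9) = mex{0} = 1
g(10) = mex{0} = 1
g(11) = mex{0} = 1
g(12) = mex{0,1} = 2
So g(12) = 2.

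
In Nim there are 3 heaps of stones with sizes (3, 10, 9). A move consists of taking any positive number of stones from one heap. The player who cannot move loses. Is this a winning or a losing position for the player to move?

Nim-sum: 3 ^ 10 ^ 9 = 0.
The nim-sum is 0, so this is a P-position: the player to move is in a losing position under optimal play.

Losing position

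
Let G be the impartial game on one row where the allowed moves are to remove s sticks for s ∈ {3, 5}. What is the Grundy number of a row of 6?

2

Build the Grundy sequence with g(k) = mex{g(k−s) : s ∈ {3, 5}, s ≤ k}:
g(0) = mex{} = 0
g(1) = mex{} = 0
g(2) = mex{} = 0
g(3) = mex{0} = 1
g(4) = mex{0} = 1
g(5) = mex{0} = 1
g(6) = mex{0,1} = 2
So g(6) = 2.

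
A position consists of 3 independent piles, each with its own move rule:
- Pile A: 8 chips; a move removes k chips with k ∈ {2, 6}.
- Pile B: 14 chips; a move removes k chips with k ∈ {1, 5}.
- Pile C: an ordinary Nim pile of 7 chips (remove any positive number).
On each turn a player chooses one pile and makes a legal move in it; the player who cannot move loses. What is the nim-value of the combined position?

7

Grundy values for pile A (subtraction set {2, 6}):
g(0) = mex{} = 0
g(1) = mex{} = 0
g(2) = mex{0} = 1
g(3) = mex{0} = 1
g(4) = mex{1} = 0
g(5) = mex{1} = 0
g(6) = mex{0} = 1
g(7) = mex{0} = 1
g(8) = mex{1} = 0
So g(8) = 0.
For pile B, compute g(0), g(1), … with moves {1, 5}:
g(0) = mex{} = 0
g(1) = mex{0} = 1
g(2) = mex{1} = 0
g(3) = mex{0} = 1
g(4) = mex{1} = 0
g(5) = mex{0} = 1
g(6) = mex{1} = 0
g(7) = mex{0} = 1
g(8) = mex{1} = 0
g(9) = mex{0} = 1
g(10) = mex{1} = 0
g(11) = mex{0} = 1
g(12) = mex{1} = 0
g(13) = mex{0} = 1
g(14) = mex{1} = 0
So g(14) = 0.
Pile C is a plain Nim pile of size 7, so its Grundy value is 7.
By the Sprague-Grundy theorem, the Grundy value of a sum of independent games is the XOR of the component values.
Combined value = 0 XOR 0 XOR 7 = 7.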